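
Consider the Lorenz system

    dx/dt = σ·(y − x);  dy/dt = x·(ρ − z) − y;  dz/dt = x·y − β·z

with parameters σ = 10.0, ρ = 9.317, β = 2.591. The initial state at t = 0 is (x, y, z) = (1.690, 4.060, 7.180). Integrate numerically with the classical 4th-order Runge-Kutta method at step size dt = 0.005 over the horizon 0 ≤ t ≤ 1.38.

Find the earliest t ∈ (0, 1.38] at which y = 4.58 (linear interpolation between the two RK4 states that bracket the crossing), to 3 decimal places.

t=0.000: state=(1.690, 4.060, 7.180)
step 1 (dt=0.005): k1=(23.700, -0.448, -11.742), k2=(23.096, -0.269, -11.427), k3=(23.116, -0.274, -11.435), k4=(22.530, -0.097, -11.127); state += dt/6·(k1+2k2+2k3+k4)
t=0.005: state=(1.806, 4.059, 7.123)
t=0.010: state=(1.915, 4.059, 7.069)
t=0.015: state=(2.020, 4.061, 7.017)
continuing one RK4 step at a time; state shown every 10 steps (Δt=0.05):
t=0.050: state=(2.630, 4.120, 6.730)
t=0.100: state=(3.254, 4.312, 6.498)
t=0.145: state=(3.684, 4.560, 6.439)
next step: t=0.150: state=(3.727, 4.591, 6.440) — y has crossed 4.58
linear interpolation between t=0.145 (4.56021) and t=0.150 (4.59066) → t≈0.148

t = 0.148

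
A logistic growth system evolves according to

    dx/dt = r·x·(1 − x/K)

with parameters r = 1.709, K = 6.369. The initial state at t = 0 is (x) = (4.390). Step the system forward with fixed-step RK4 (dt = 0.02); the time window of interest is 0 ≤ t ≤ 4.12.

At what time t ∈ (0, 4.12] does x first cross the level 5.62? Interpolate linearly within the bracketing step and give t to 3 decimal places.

t=0.000: state=(4.390)
step 1 (dt=0.02): k1=(2.331), k2=(2.316), k3=(2.316), k4=(2.301); state += dt/6·(k1+2k2+2k3+k4)
t=0.020: state=(4.436)
t=0.040: state=(4.482)
t=0.060: state=(4.527)
continuing one RK4 step at a time; state shown every 10 steps (Δt=0.2):
t=0.200: state=(4.824)
t=0.400: state=(5.188)
t=0.600: state=(5.483)
t=0.700: state=(5.605)
next step: t=0.720: state=(5.628) — x has crossed 5.62
linear interpolation between t=0.700 (5.60513) and t=0.720 (5.62781) → t≈0.713

t = 0.713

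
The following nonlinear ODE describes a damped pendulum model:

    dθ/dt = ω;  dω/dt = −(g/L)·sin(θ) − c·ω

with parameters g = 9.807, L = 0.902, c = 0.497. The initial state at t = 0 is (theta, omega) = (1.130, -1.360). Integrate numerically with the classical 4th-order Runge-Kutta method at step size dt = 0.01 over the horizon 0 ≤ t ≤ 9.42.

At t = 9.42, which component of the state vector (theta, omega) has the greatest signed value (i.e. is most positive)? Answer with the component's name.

t=0.000: state=(1.130, -1.360)
step 1 (dt=0.01): k1=(-1.360, -9.157), k2=(-1.406, -9.103), k3=(-1.406, -9.102), k4=(-1.451, -9.046); state += dt/6·(k1+2k2+2k3+k4)
t=0.010: state=(1.116, -1.451)
t=0.020: state=(1.101, -1.541)
t=0.030: state=(1.085, -1.630)
continuing one RK4 step at a time; state shown every 50 steps (Δt=0.5):
t=0.500: state=(-0.276, -3.065)
t=1.000: state=(-0.886, 0.886)
t=1.500: state=(0.191, 2.436)
t=2.000: state=(0.682, -0.728)
t=2.500: state=(-0.174, -1.880)
t=3.000: state=(-0.519, 0.680)
t=3.500: state=(0.173, 1.419)
t=4.000: state=(0.388, -0.656)
t=4.500: state=(-0.172, -1.045)
t=5.000: state=(-0.285, 0.621)
t=5.500: state=(0.165, 0.748)
t=6.000: state=(0.203, -0.570)
t=6.500: state=(-0.152, -0.517)
t=7.000: state=(-0.140, 0.507)
t=7.500: state=(0.136, 0.342)
t=8.000: state=(0.092, -0.438)
t=8.500: state=(-0.117, -0.212)
t=9.000: state=(-0.057, 0.369)
t=9.420: state=(0.086, 0.206)
compare at T: theta=0.086, omega=0.206

largest component: omega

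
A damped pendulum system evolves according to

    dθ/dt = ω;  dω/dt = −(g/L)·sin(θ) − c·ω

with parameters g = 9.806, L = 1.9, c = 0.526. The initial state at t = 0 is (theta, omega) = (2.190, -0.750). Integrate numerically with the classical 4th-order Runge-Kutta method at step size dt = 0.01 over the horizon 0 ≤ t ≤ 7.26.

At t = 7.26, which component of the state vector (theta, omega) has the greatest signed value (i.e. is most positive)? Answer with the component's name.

t=0.000: state=(2.190, -0.750)
step 1 (dt=0.01): k1=(-0.750, -3.808), k2=(-0.769, -3.810), k3=(-0.769, -3.810), k4=(-0.788, -3.811); state += dt/6·(k1+2k2+2k3+k4)
t=0.010: state=(2.182, -0.788)
t=0.020: state=(2.174, -0.826)
t=0.030: state=(2.166, -0.864)
continuing one RK4 step at a time; state shown every 25 steps (Δt=0.25):
t=0.250: state=(1.882, -1.725)
t=0.500: state=(1.326, -2.704)
t=0.750: state=(0.559, -3.328)
t=1.000: state=(-0.263, -3.074)
t=1.250: state=(-0.909, -2.009)
t=1.500: state=(-1.247, -0.684)
t=1.750: state=(-1.259, 0.558)
t=2.000: state=(-0.985, 1.585)
t=2.250: state=(-0.500, 2.206)
t=2.500: state=(0.063, 2.185)
t=2.750: state=(0.539, 1.539)
t=3.000: state=(0.806, 0.577)
t=3.250: state=(0.827, -0.392)
t=3.500: state=(0.627, -1.159)
t=3.750: state=(0.279, -1.547)
t=4.000: state=(-0.106, -1.453)
t=4.250: state=(-0.413, -0.949)
t=4.500: state=(-0.564, -0.248)
t=4.750: state=(-0.539, 0.430)
t=5.000: state=(-0.365, 0.913)
t=5.250: state=(-0.108, 1.085)
t=5.500: state=(0.149, 0.919)
t=5.750: state=(0.330, 0.507)
t=6.000: state=(0.395, 0.003)
t=6.250: state=(0.337, -0.439)
t=6.500: state=(0.190, -0.704)
t=6.750: state=(0.005, -0.733)
t=7.000: state=(-0.158, -0.544)
t=7.250: state=(-0.255, -0.219)
t=7.260: state=(-0.258, -0.205)
compare at T: theta=-0.258, omega=-0.205

largest component: omega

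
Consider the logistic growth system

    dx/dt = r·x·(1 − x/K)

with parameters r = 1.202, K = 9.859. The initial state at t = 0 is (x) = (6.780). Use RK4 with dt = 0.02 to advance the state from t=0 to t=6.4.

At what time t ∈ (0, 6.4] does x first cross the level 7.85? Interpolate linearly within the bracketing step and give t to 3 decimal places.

t = 0.477

t=0.000: state=(6.780)
step 1 (dt=0.02): k1=(2.545), k2=(2.534), k3=(2.534), k4=(2.522); state += dt/6·(k1+2k2+2k3+k4)
t=0.020: state=(6.831)
t=0.040: state=(6.881)
t=0.060: state=(6.931)
t=0.460: state=(7.817)
next step: t=0.480: state=(7.856) — x has crossed 7.85
linear interpolation between t=0.460 (7.81687) and t=0.480 (7.85552) → t≈0.477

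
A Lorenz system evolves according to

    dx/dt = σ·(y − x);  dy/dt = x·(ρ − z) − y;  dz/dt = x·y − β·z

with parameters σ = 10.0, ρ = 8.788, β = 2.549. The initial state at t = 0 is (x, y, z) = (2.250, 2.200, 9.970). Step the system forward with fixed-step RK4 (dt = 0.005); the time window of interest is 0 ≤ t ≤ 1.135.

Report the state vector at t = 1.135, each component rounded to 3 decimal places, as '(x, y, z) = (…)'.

(x, y, z) = (4.626, 3.781, 9.546)

t=0.000: state=(2.250, 2.200, 9.970)
step 1 (dt=0.005): k1=(-0.500, -4.860, -20.464), k2=(-0.609, -4.731, -20.363), k3=(-0.603, -4.731, -20.364), k4=(-0.706, -4.603, -20.264); state += dt/6·(k1+2k2+2k3+k4)
t=0.005: state=(2.247, 2.176, 9.868)
t=0.010: state=(2.243, 2.154, 9.767)
t=0.015: state=(2.238, 2.133, 9.668)
continuing one RK4 step at a time; state shown every 10 steps (Δt=0.05):
t=0.050: state=(2.188, 2.018, 8.996)
t=0.100: state=(2.102, 1.945, 8.118)
t=0.150: state=(2.041, 1.958, 7.335)
t=0.200: state=(2.024, 2.041, 6.648)
t=0.250: state=(2.059, 2.185, 6.054)
t=0.300: state=(2.150, 2.385, 5.555)
t=0.350: state=(2.295, 2.642, 5.152)
t=0.400: state=(2.497, 2.956, 4.850)
t=0.450: state=(2.755, 3.330, 4.657)
t=0.500: state=(3.071, 3.760, 4.585)
t=0.550: state=(3.443, 4.241, 4.649)
t=0.600: state=(3.866, 4.754, 4.866)
t=0.650: state=(4.325, 5.269, 5.250)
t=0.700: state=(4.799, 5.739, 5.805)
t=0.750: state=(5.251, 6.105, 6.514)
t=0.800: state=(5.636, 6.303, 7.328)
t=0.850: state=(5.902, 6.287, 8.166)
t=0.900: state=(6.009, 6.047, 8.921)
t=0.950: state=(5.939, 5.623, 9.496)
t=1.000: state=(5.704, 5.094, 9.827)
t=1.050: state=(5.347, 4.550, 9.901)
t=1.100: state=(4.927, 4.063, 9.753)
t=1.135: state=(4.626, 3.781, 9.546)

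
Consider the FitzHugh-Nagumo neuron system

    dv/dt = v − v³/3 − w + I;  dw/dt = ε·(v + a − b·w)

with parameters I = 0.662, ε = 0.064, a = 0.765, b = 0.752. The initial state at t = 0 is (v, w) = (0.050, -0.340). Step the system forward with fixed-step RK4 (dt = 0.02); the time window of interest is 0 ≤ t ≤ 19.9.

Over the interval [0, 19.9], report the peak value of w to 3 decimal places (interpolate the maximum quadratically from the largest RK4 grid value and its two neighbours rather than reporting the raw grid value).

max w = 1.531

t=0.000: state=(0.050, -0.340)
step 1 (dt=0.02): k1=(1.052, 0.069), k2=(1.062, 0.069), k3=(1.062, 0.069), k4=(1.072, 0.070); state += dt/6·(k1+2k2+2k3+k4)
t=0.020: state=(0.071, -0.339)
t=0.040: state=(0.093, -0.337)
t=0.060: state=(0.115, -0.336)
continuing one RK4 step at a time; state shown every 50 steps (Δt=1):
t=1.000: state=(1.470, -0.230)
t=2.000: state=(1.998, -0.057)
t=3.000: state=(1.976, 0.118)
t=4.000: state=(1.920, 0.282)
t=5.000: state=(1.861, 0.435)
t=6.000: state=(1.801, 0.577)
t=7.000: state=(1.740, 0.708)
t=8.000: state=(1.677, 0.829)
t=9.000: state=(1.613, 0.941)
t=10.000: state=(1.547, 1.043)
t=11.000: state=(1.477, 1.137)
t=12.000: state=(1.403, 1.221)
t=13.000: state=(1.323, 1.297)
t=14.000: state=(1.235, 1.363)
t=15.000: state=(1.133, 1.421)
t=16.000: state=(1.009, 1.469)
t=17.000: state=(0.842, 1.506)
t=18.000: state=(0.578, 1.528)
t=19.000: state=(0.033, 1.526)
t=19.900: state=(-1.069, 1.478)
largest grid value and its neighbours: w(18.440)=1.53110, w(18.460)=1.53111, w(18.480)=1.53110
parabola through these three points peaks at t≈18.455 with w≈1.53111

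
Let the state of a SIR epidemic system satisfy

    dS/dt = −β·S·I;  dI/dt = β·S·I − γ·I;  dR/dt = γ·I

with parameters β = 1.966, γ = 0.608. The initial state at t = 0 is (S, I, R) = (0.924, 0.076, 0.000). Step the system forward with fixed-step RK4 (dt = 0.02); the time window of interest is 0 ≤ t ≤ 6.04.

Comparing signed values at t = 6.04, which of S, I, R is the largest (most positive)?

t=0.000: state=(0.924, 0.076, 0.000)
step 1 (dt=0.02): k1=(-0.138, 0.092, 0.046), k2=(-0.140, 0.093, 0.047), k3=(-0.140, 0.093, 0.047), k4=(-0.141, 0.094, 0.047); state += dt/6·(k1+2k2+2k3+k4)
t=0.020: state=(0.921, 0.078, 0.001)
t=0.040: state=(0.918, 0.080, 0.002)
t=0.060: state=(0.915, 0.082, 0.003)
continuing one RK4 step at a time; state shown every 10 steps (Δt=0.2):
t=0.200: state=(0.893, 0.096, 0.010)
t=0.400: state=(0.856, 0.120, 0.024)
t=0.600: state=(0.812, 0.148, 0.040)
t=0.800: state=(0.762, 0.178, 0.060)
t=1.000: state=(0.706, 0.211, 0.083)
t=1.200: state=(0.646, 0.244, 0.111)
t=1.400: state=(0.583, 0.275, 0.142)
t=1.600: state=(0.520, 0.302, 0.178)
t=1.800: state=(0.460, 0.324, 0.216)
t=2.000: state=(0.404, 0.340, 0.256)
t=2.200: state=(0.352, 0.350, 0.298)
t=2.400: state=(0.307, 0.352, 0.341)
t=2.600: state=(0.267, 0.349, 0.384)
t=2.800: state=(0.233, 0.341, 0.426)
t=3.000: state=(0.205, 0.329, 0.466)
t=3.200: state=(0.180, 0.314, 0.506)
t=3.400: state=(0.160, 0.297, 0.543)
t=3.600: state=(0.143, 0.280, 0.578)
t=3.800: state=(0.128, 0.261, 0.611)
t=4.000: state=(0.116, 0.243, 0.641)
t=4.200: state=(0.106, 0.224, 0.670)
t=4.400: state=(0.097, 0.207, 0.696)
t=4.600: state=(0.090, 0.190, 0.720)
t=4.800: state=(0.084, 0.174, 0.742)
t=5.000: state=(0.079, 0.159, 0.762)
t=5.200: state=(0.074, 0.145, 0.781)
t=5.400: state=(0.070, 0.132, 0.798)
t=5.600: state=(0.067, 0.120, 0.813)
t=5.800: state=(0.064, 0.109, 0.827)
t=6.000: state=(0.061, 0.099, 0.840)
t=6.040: state=(0.061, 0.097, 0.842)
compare at T: S=0.061, I=0.097, R=0.842

largest component: R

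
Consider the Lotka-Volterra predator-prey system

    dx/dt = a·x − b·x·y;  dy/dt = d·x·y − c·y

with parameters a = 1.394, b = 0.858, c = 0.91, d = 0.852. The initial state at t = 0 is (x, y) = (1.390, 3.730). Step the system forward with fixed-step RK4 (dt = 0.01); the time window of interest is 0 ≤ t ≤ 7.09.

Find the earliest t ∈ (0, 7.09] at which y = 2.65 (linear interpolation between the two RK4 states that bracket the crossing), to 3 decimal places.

t = 0.991

t=0.000: state=(1.390, 3.730)
step 1 (dt=0.01): k1=(-2.511, 1.023), k2=(-2.494, 0.985), k3=(-2.494, 0.985), k4=(-2.477, 0.946); state += dt/6·(k1+2k2+2k3+k4)
t=0.010: state=(1.365, 3.740)
t=0.020: state=(1.340, 3.749)
t=0.030: state=(1.316, 3.757)
continuing one RK4 step at a time; state shown every 25 steps (Δt=0.25):
t=0.250: state=(0.875, 3.766)
t=0.500: state=(0.567, 3.487)
t=0.750: state=(0.397, 3.072)
t=0.990: state=(0.308, 2.652)
next step: t=1.000: state=(0.305, 2.635) — y has crossed 2.65
linear interpolation between t=0.990 (2.65191) and t=1.000 (2.63477) → t≈0.991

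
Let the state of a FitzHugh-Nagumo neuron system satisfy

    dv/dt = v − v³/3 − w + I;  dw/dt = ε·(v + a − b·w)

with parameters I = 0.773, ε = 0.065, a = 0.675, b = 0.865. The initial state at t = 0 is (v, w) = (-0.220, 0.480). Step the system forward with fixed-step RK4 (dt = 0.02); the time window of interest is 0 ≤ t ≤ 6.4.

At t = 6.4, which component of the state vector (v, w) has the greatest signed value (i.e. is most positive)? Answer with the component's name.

largest component: v

t=0.000: state=(-0.220, 0.480)
step 1 (dt=0.02): k1=(0.077, 0.003), k2=(0.077, 0.003), k3=(0.077, 0.003), k4=(0.078, 0.003); state += dt/6·(k1+2k2+2k3+k4)
t=0.020: state=(-0.218, 0.480)
t=0.040: state=(-0.217, 0.480)
t=0.060: state=(-0.215, 0.480)
continuing one RK4 step at a time; state shown every 25 steps (Δt=0.5):
t=0.500: state=(-0.171, 0.482)
t=1.000: state=(-0.094, 0.486)
t=1.500: state=(0.029, 0.493)
t=2.000: state=(0.226, 0.505)
t=2.500: state=(0.530, 0.524)
t=3.000: state=(0.942, 0.555)
t=3.500: state=(1.353, 0.598)
t=4.000: state=(1.612, 0.651)
t=4.500: state=(1.714, 0.708)
t=5.000: state=(1.735, 0.766)
t=5.500: state=(1.725, 0.822)
t=6.000: state=(1.704, 0.875)
t=6.400: state=(1.684, 0.917)
compare at T: v=1.684, w=0.917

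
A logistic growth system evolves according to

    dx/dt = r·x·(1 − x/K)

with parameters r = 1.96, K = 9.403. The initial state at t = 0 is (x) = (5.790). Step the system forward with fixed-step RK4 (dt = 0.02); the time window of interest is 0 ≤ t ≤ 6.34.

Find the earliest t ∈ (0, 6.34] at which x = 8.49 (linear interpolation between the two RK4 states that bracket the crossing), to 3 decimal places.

t=0.000: state=(5.790)
step 1 (dt=0.02): k1=(4.360), k2=(4.340), k3=(4.340), k4=(4.320); state += dt/6·(k1+2k2+2k3+k4)
t=0.020: state=(5.877)
t=0.040: state=(5.963)
t=0.060: state=(6.048)
continuing one RK4 step at a time; state shown every 25 steps (Δt=0.5):
t=0.500: state=(7.619)
t=0.880: state=(8.462)
next step: t=0.900: state=(8.495) — x has crossed 8.49
linear interpolation between t=0.880 (8.46200) and t=0.900 (8.49468) → t≈0.897

t = 0.897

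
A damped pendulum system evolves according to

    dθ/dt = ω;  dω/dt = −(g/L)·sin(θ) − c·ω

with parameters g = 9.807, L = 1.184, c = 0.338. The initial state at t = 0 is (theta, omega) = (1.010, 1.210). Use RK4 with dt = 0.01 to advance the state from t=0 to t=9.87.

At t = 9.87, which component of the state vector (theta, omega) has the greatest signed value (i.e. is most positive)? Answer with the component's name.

t=0.000: state=(1.010, 1.210)
step 1 (dt=0.01): k1=(1.210, -7.423), k2=(1.173, -7.437), k3=(1.173, -7.436), k4=(1.136, -7.449); state += dt/6·(k1+2k2+2k3+k4)
t=0.010: state=(1.022, 1.136)
t=0.020: state=(1.033, 1.061)
t=0.030: state=(1.043, 0.986)
continuing one RK4 step at a time; state shown every 50 steps (Δt=0.5):
t=0.500: state=(0.715, -2.169)
t=1.000: state=(-0.551, -2.034)
t=1.500: state=(-0.809, 1.043)
t=2.000: state=(0.160, 2.165)
t=2.500: state=(0.734, -0.152)
t=3.000: state=(0.113, -1.889)
t=3.500: state=(-0.583, -0.466)
t=4.000: state=(-0.275, 1.446)
t=4.500: state=(0.410, 0.831)
t=5.000: state=(0.350, -0.978)
t=5.500: state=(-0.247, -0.987)
t=6.000: state=(-0.363, 0.553)
t=6.500: state=(0.109, 0.990)
t=7.000: state=(0.335, -0.204)
t=7.500: state=(-0.003, -0.891)
t=8.000: state=(-0.284, -0.060)
t=8.500: state=(-0.071, 0.737)
t=9.000: state=(0.221, 0.240)
t=9.500: state=(0.117, -0.561)
t=9.870: state=(-0.101, -0.505)
compare at T: theta=-0.101, omega=-0.505

largest component: theta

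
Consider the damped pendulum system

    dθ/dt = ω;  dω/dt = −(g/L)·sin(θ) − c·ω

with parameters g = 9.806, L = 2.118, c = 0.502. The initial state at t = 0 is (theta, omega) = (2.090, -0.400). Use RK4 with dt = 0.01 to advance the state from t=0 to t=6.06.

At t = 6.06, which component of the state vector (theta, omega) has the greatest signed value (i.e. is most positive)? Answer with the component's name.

t=0.000: state=(2.090, -0.400)
step 1 (dt=0.01): k1=(-0.400, -3.819), k2=(-0.419, -3.814), k3=(-0.419, -3.814), k4=(-0.438, -3.809); state += dt/6·(k1+2k2+2k3+k4)
t=0.010: state=(2.086, -0.438)
t=0.020: state=(2.081, -0.476)
t=0.030: state=(2.076, -0.514)
continuing one RK4 step at a time; state shown every 20 steps (Δt=0.2):
t=0.200: state=(1.934, -1.153)
t=0.400: state=(1.629, -1.899)
t=0.600: state=(1.179, -2.580)
t=0.800: state=(0.613, -3.014)
t=1.000: state=(0.004, -2.985)
t=1.200: state=(-0.547, -2.456)
t=1.400: state=(-0.957, -1.612)
t=1.600: state=(-1.186, -0.679)
t=1.800: state=(-1.231, 0.214)
t=2.000: state=(-1.107, 1.008)
t=2.200: state=(-0.839, 1.642)
t=2.400: state=(-0.467, 2.019)
t=2.600: state=(-0.054, 2.050)
t=2.800: state=(0.329, 1.727)
t=3.000: state=(0.619, 1.152)
t=3.200: state=(0.782, 0.466)
t=3.400: state=(0.806, -0.214)
t=3.600: state=(0.702, -0.803)
t=3.800: state=(0.496, -1.226)
t=4.000: state=(0.227, -1.420)
t=4.200: state=(-0.055, -1.357)
t=4.400: state=(-0.300, -1.067)
t=4.600: state=(-0.471, -0.626)
t=4.800: state=(-0.547, -0.130)
t=5.000: state=(-0.525, 0.338)
t=5.200: state=(-0.418, 0.710)
t=5.400: state=(-0.251, 0.933)
t=5.600: state=(-0.057, 0.979)
t=5.800: state=(0.129, 0.850)
t=6.000: state=(0.274, 0.588)
t=6.060: state=(0.307, 0.492)
compare at T: theta=0.307, omega=0.492

largest component: omega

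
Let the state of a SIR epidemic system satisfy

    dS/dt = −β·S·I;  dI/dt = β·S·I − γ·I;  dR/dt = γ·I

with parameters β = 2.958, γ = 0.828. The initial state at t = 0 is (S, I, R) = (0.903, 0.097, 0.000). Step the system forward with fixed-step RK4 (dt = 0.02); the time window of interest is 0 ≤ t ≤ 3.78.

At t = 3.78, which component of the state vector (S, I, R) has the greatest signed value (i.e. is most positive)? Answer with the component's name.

largest component: R

t=0.000: state=(0.903, 0.097, 0.000)
step 1 (dt=0.02): k1=(-0.259, 0.179, 0.080), k2=(-0.263, 0.181, 0.082), k3=(-0.263, 0.181, 0.082), k4=(-0.267, 0.184, 0.083); state += dt/6·(k1+2k2+2k3+k4)
t=0.020: state=(0.898, 0.101, 0.002)
t=0.040: state=(0.892, 0.104, 0.003)
t=0.060: state=(0.887, 0.108, 0.005)
continuing one RK4 step at a time; state shown every 10 steps (Δt=0.2):
t=0.200: state=(0.843, 0.138, 0.019)
t=0.400: state=(0.766, 0.188, 0.046)
t=0.600: state=(0.674, 0.244, 0.082)
t=0.800: state=(0.574, 0.299, 0.127)
t=1.000: state=(0.474, 0.346, 0.181)
t=1.200: state=(0.382, 0.377, 0.241)
t=1.400: state=(0.304, 0.391, 0.305)
t=1.600: state=(0.241, 0.389, 0.369)
t=1.800: state=(0.192, 0.375, 0.433)
t=2.000: state=(0.155, 0.352, 0.493)
t=2.200: state=(0.127, 0.324, 0.549)
t=2.400: state=(0.106, 0.294, 0.600)
t=2.600: state=(0.090, 0.264, 0.646)
t=2.800: state=(0.077, 0.235, 0.688)
t=3.000: state=(0.068, 0.208, 0.724)
t=3.200: state=(0.061, 0.183, 0.757)
t=3.400: state=(0.055, 0.160, 0.785)
t=3.600: state=(0.050, 0.140, 0.810)
t=3.780: state=(0.047, 0.124, 0.830)
compare at T: S=0.047, I=0.124, R=0.830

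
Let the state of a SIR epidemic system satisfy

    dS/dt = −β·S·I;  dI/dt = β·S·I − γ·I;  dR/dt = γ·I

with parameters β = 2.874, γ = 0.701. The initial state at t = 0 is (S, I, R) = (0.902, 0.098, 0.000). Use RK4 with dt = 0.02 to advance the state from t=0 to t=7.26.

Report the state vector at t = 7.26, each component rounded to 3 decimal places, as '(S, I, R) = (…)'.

t=0.000: state=(0.902, 0.098, 0.000)
step 1 (dt=0.02): k1=(-0.254, 0.185, 0.069), k2=(-0.258, 0.188, 0.070), k3=(-0.258, 0.188, 0.070), k4=(-0.262, 0.191, 0.071); state += dt/6·(k1+2k2+2k3+k4)
t=0.020: state=(0.897, 0.102, 0.001)
t=0.040: state=(0.892, 0.106, 0.003)
t=0.060: state=(0.886, 0.110, 0.004)
continuing one RK4 step at a time; state shown every 25 steps (Δt=0.5):
t=0.500: state=(0.721, 0.224, 0.055)
t=1.000: state=(0.468, 0.372, 0.160)
t=1.500: state=(0.258, 0.437, 0.305)
t=2.000: state=(0.140, 0.405, 0.455)
t=2.500: state=(0.082, 0.333, 0.585)
t=3.000: state=(0.054, 0.258, 0.688)
t=3.500: state=(0.039, 0.194, 0.767)
t=4.000: state=(0.031, 0.144, 0.826)
t=4.500: state=(0.026, 0.105, 0.869)
t=5.000: state=(0.022, 0.077, 0.901)
t=5.500: state=(0.020, 0.056, 0.924)
t=6.000: state=(0.019, 0.040, 0.941)
t=6.500: state=(0.018, 0.029, 0.953)
t=7.000: state=(0.018, 0.021, 0.961)
t=7.260: state=(0.017, 0.018, 0.965)

(S, I, R) = (0.017, 0.018, 0.965)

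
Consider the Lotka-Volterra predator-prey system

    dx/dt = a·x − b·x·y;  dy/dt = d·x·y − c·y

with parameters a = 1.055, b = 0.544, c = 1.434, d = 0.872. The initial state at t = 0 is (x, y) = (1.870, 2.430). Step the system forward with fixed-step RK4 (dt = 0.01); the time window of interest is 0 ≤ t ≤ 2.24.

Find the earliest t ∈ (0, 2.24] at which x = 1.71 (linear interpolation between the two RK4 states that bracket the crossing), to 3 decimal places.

t=0.000: state=(1.870, 2.430)
step 1 (dt=0.01): k1=(-0.499, 0.478), k2=(-0.501, 0.473), k3=(-0.501, 0.473), k4=(-0.503, 0.468); state += dt/6·(k1+2k2+2k3+k4)
t=0.010: state=(1.865, 2.435)
t=0.020: state=(1.860, 2.439)
t=0.030: state=(1.855, 2.444)
continuing one RK4 step at a time; state shown every 10 steps (Δt=0.1):
t=0.100: state=(1.819, 2.473)
t=0.200: state=(1.765, 2.505)
t=0.300: state=(1.710, 2.525)
next step: t=0.310: state=(1.705, 2.527) — x has crossed 1.71
linear interpolation between t=0.300 (1.71041) and t=0.310 (1.70496) → t≈0.301

t = 0.301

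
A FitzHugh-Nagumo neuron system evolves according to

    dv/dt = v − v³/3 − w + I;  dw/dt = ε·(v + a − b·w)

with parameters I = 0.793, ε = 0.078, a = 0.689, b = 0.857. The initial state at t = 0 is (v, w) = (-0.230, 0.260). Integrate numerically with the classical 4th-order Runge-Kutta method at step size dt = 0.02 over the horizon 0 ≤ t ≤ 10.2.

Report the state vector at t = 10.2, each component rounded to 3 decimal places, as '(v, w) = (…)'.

(v, w) = (1.394, 1.357)

t=0.000: state=(-0.230, 0.260)
step 1 (dt=0.02): k1=(0.307, 0.018), k2=(0.310, 0.019), k3=(0.310, 0.019), k4=(0.313, 0.019); state += dt/6·(k1+2k2+2k3+k4)
t=0.020: state=(-0.224, 0.260)
t=0.040: state=(-0.217, 0.261)
t=0.060: state=(-0.211, 0.261)
continuing one RK4 step at a time; state shown every 25 steps (Δt=0.5):
t=0.500: state=(-0.036, 0.273)
t=1.000: state=(0.272, 0.294)
t=1.500: state=(0.734, 0.330)
t=2.000: state=(1.274, 0.384)
t=2.500: state=(1.650, 0.455)
t=3.000: state=(1.794, 0.533)
t=3.500: state=(1.819, 0.611)
t=4.000: state=(1.804, 0.687)
t=4.500: state=(1.777, 0.760)
t=5.000: state=(1.746, 0.829)
t=5.500: state=(1.714, 0.894)
t=6.000: state=(1.681, 0.956)
t=6.500: state=(1.648, 1.015)
t=7.000: state=(1.615, 1.071)
t=7.500: state=(1.581, 1.123)
t=8.000: state=(1.548, 1.173)
t=8.500: state=(1.514, 1.219)
t=9.000: state=(1.479, 1.263)
t=9.500: state=(1.444, 1.304)
t=10.000: state=(1.408, 1.342)
t=10.200: state=(1.394, 1.357)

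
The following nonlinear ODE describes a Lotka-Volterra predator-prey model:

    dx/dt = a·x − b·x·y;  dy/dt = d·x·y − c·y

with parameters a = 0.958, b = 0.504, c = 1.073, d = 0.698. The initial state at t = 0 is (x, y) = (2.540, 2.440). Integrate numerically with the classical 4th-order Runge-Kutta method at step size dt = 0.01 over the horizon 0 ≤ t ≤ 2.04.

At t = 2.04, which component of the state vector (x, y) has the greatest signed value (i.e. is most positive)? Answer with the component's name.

t=0.000: state=(2.540, 2.440)
step 1 (dt=0.01): k1=(-0.690, 1.708), k2=(-0.700, 1.708), k3=(-0.700, 1.708), k4=(-0.710, 1.708); state += dt/6·(k1+2k2+2k3+k4)
t=0.010: state=(2.533, 2.457)
t=0.020: state=(2.526, 2.474)
t=0.030: state=(2.518, 2.491)
continuing one RK4 step at a time; state shown every 10 steps (Δt=0.1):
t=0.100: state=(2.461, 2.610)
t=0.200: state=(2.365, 2.775)
t=0.300: state=(2.254, 2.929)
t=0.400: state=(2.133, 3.066)
t=0.500: state=(2.005, 3.182)
t=0.600: state=(1.875, 3.273)
t=0.700: state=(1.747, 3.336)
t=0.800: state=(1.623, 3.370)
t=0.900: state=(1.507, 3.377)
t=1.000: state=(1.400, 3.357)
t=1.100: state=(1.302, 3.313)
t=1.200: state=(1.214, 3.249)
t=1.300: state=(1.137, 3.168)
t=1.400: state=(1.069, 3.073)
t=1.500: state=(1.010, 2.968)
t=1.600: state=(0.960, 2.856)
t=1.700: state=(0.918, 2.739)
t=1.800: state=(0.882, 2.620)
t=1.900: state=(0.853, 2.500)
t=2.000: state=(0.831, 2.381)
t=2.040: state=(0.823, 2.335)
compare at T: x=0.823, y=2.335

largest component: y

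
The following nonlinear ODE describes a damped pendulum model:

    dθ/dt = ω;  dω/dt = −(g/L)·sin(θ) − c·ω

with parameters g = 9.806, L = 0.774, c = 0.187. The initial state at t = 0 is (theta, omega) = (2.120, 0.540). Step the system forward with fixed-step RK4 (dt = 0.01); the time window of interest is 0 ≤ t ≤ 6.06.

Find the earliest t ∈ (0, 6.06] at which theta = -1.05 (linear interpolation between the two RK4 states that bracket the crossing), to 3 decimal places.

t = 0.871

t=0.000: state=(2.120, 0.540)
step 1 (dt=0.01): k1=(0.540, -10.907), k2=(0.485, -10.879), k3=(0.486, -10.881), k4=(0.431, -10.855); state += dt/6·(k1+2k2+2k3+k4)
t=0.010: state=(2.125, 0.431)
t=0.020: state=(2.129, 0.323)
t=0.030: state=(2.131, 0.215)
continuing one RK4 step at a time; state shown every 20 steps (Δt=0.2):
t=0.200: state=(2.013, -1.623)
t=0.400: state=(1.456, -3.969)
t=0.600: state=(0.454, -5.807)
t=0.800: state=(-0.701, -5.275)
t=0.870: state=(-1.045, -4.532)
next step: t=0.880: state=(-1.090, -4.413) — theta has crossed -1.05
linear interpolation between t=0.870 (-1.04508) and t=0.880 (-1.08981) → t≈0.871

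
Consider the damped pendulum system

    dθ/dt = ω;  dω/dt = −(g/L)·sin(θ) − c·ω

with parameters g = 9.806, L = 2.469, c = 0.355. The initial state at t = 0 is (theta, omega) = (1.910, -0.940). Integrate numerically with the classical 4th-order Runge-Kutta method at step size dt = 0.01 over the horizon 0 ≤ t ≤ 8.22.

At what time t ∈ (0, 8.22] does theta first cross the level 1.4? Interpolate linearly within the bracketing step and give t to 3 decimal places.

t = 0.337

t=0.000: state=(1.910, -0.940)
step 1 (dt=0.01): k1=(-0.940, -3.412), k2=(-0.957, -3.412), k3=(-0.957, -3.412), k4=(-0.974, -3.412); state += dt/6·(k1+2k2+2k3+k4)
t=0.010: state=(1.900, -0.974)
t=0.020: state=(1.891, -1.008)
t=0.030: state=(1.880, -1.042)
t=0.330: state=(1.415, -2.052)
next step: t=0.340: state=(1.394, -2.083) — theta has crossed 1.4
linear interpolation between t=0.330 (1.41473) and t=0.340 (1.39406) → t≈0.337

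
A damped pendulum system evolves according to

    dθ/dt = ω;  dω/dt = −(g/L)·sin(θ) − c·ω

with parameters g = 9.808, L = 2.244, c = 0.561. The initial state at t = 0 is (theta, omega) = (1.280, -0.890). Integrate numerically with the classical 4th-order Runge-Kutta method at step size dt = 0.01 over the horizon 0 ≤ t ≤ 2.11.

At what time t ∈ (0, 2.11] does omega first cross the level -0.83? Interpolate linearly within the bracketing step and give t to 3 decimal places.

t=0.000: state=(1.280, -0.890)
step 1 (dt=0.01): k1=(-0.890, -3.688), k2=(-0.908, -3.672), k3=(-0.908, -3.672), k4=(-0.927, -3.656); state += dt/6·(k1+2k2+2k3+k4)
t=0.010: state=(1.271, -0.927)
t=0.020: state=(1.261, -0.963)
t=0.030: state=(1.252, -0.999)
continuing one RK4 step at a time; state shown every 10 steps (Δt=0.1):
t=0.100: state=(1.173, -1.242)
t=0.200: state=(1.033, -1.553)
t=0.300: state=(0.864, -1.814)
t=0.400: state=(0.672, -2.010)
t=0.500: state=(0.465, -2.129)
t=0.600: state=(0.249, -2.161)
t=0.700: state=(0.036, -2.102)
t=0.800: state=(-0.168, -1.959)
t=0.900: state=(-0.354, -1.741)
t=1.000: state=(-0.515, -1.467)
t=1.100: state=(-0.646, -1.153)
t=1.190: state=(-0.736, -0.851)
next step: t=1.200: state=(-0.744, -0.817) — omega has crossed -0.83
linear interpolation between t=1.190 (-0.85069) and t=1.200 (-0.81654) → t≈1.196

t = 1.196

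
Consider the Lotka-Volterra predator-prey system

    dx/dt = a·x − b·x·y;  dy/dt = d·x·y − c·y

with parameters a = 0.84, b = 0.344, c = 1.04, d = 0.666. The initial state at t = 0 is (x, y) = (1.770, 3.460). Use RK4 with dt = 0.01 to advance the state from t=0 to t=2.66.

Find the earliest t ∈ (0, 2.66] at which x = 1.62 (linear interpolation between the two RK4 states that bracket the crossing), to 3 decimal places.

t = 0.242

t=0.000: state=(1.770, 3.460)
step 1 (dt=0.01): k1=(-0.620, 0.480), k2=(-0.620, 0.474), k3=(-0.620, 0.473), k4=(-0.621, 0.467); state += dt/6·(k1+2k2+2k3+k4)
t=0.010: state=(1.764, 3.465)
t=0.020: state=(1.758, 3.469)
t=0.030: state=(1.751, 3.474)
continuing one RK4 step at a time; state shown every 10 steps (Δt=0.1):
t=0.100: state=(1.708, 3.501)
t=0.200: state=(1.646, 3.528)
t=0.240: state=(1.621, 3.535)
next step: t=0.250: state=(1.615, 3.536) — x has crossed 1.62
linear interpolation between t=0.240 (1.62137) and t=0.250 (1.61528) → t≈0.242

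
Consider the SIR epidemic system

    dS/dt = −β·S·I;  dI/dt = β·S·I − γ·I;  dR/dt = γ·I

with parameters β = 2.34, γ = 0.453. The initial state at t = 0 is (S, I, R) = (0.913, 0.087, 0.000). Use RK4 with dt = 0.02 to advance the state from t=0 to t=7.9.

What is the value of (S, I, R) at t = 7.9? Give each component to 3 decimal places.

(S, I, R) = (0.007, 0.058, 0.935)

t=0.000: state=(0.913, 0.087, 0.000)
step 1 (dt=0.02): k1=(-0.186, 0.146, 0.039), k2=(-0.189, 0.149, 0.040), k3=(-0.189, 0.149, 0.040), k4=(-0.191, 0.151, 0.041); state += dt/6·(k1+2k2+2k3+k4)
t=0.020: state=(0.909, 0.090, 0.001)
t=0.040: state=(0.905, 0.093, 0.002)
t=0.060: state=(0.901, 0.096, 0.002)
continuing one RK4 step at a time; state shown every 25 steps (Δt=0.5):
t=0.500: state=(0.782, 0.188, 0.030)
t=1.000: state=(0.577, 0.334, 0.089)
t=1.500: state=(0.360, 0.460, 0.180)
t=2.000: state=(0.203, 0.506, 0.291)
t=2.500: state=(0.113, 0.483, 0.404)
t=3.000: state=(0.066, 0.426, 0.507)
t=3.500: state=(0.042, 0.362, 0.596)
t=4.000: state=(0.028, 0.300, 0.671)
t=4.500: state=(0.021, 0.246, 0.733)
t=5.000: state=(0.016, 0.201, 0.783)
t=5.500: state=(0.013, 0.163, 0.824)
t=6.000: state=(0.011, 0.131, 0.858)
t=6.500: state=(0.009, 0.106, 0.884)
t=7.000: state=(0.008, 0.085, 0.906)
t=7.500: state=(0.008, 0.069, 0.923)
t=7.900: state=(0.007, 0.058, 0.935)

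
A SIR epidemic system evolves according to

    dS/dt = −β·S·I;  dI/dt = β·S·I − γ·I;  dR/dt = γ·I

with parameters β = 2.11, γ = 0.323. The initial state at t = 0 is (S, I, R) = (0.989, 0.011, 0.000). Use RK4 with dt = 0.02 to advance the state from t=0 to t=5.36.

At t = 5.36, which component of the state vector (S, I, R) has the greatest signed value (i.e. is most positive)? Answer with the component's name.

t=0.000: state=(0.989, 0.011, 0.000)
step 1 (dt=0.02): k1=(-0.023, 0.019, 0.004), k2=(-0.023, 0.020, 0.004), k3=(-0.023, 0.020, 0.004), k4=(-0.024, 0.020, 0.004); state += dt/6·(k1+2k2+2k3+k4)
t=0.020: state=(0.989, 0.011, 0.000)
t=0.040: state=(0.988, 0.012, 0.000)
t=0.060: state=(0.988, 0.012, 0.000)
continuing one RK4 step at a time; state shown every 10 steps (Δt=0.2):
t=0.200: state=(0.984, 0.016, 0.001)
t=0.400: state=(0.976, 0.022, 0.002)
t=0.600: state=(0.965, 0.031, 0.004)
t=0.800: state=(0.950, 0.044, 0.006)
t=1.000: state=(0.929, 0.061, 0.010)
t=1.200: state=(0.901, 0.085, 0.014)
t=1.400: state=(0.864, 0.115, 0.021)
t=1.600: state=(0.817, 0.154, 0.029)
t=1.800: state=(0.758, 0.201, 0.041)
t=2.000: state=(0.689, 0.256, 0.055)
t=2.200: state=(0.610, 0.316, 0.074)
t=2.400: state=(0.527, 0.376, 0.096)
t=2.600: state=(0.445, 0.433, 0.122)
t=2.800: state=(0.366, 0.482, 0.152)
t=3.000: state=(0.297, 0.519, 0.184)
t=3.200: state=(0.237, 0.544, 0.219)
t=3.400: state=(0.188, 0.558, 0.254)
t=3.600: state=(0.148, 0.561, 0.291)
t=3.800: state=(0.117, 0.556, 0.327)
t=4.000: state=(0.093, 0.545, 0.362)
t=4.200: state=(0.074, 0.529, 0.397)
t=4.400: state=(0.059, 0.510, 0.431)
t=4.600: state=(0.048, 0.489, 0.463)
t=4.800: state=(0.039, 0.467, 0.494)
t=5.000: state=(0.032, 0.444, 0.523)
t=5.200: state=(0.027, 0.422, 0.551)
t=5.360: state=(0.023, 0.404, 0.573)
compare at T: S=0.023, I=0.404, R=0.573

largest component: R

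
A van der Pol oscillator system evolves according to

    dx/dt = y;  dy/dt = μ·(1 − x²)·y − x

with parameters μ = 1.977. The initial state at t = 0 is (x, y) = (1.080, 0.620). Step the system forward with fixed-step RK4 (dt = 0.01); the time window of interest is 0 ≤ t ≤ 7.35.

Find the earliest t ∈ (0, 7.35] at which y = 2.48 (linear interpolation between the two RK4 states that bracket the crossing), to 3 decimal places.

t=0.000: state=(1.080, 0.620)
step 1 (dt=0.01): k1=(0.620, -1.284), k2=(0.614, -1.293), k3=(0.614, -1.293), k4=(0.607, -1.302); state += dt/6·(k1+2k2+2k3+k4)
t=0.010: state=(1.086, 0.607)
t=0.020: state=(1.092, 0.594)
t=0.030: state=(1.098, 0.581)
continuing one RK4 step at a time; state shown every 25 steps (Δt=0.25):
t=0.250: state=(1.192, 0.270)
t=0.500: state=(1.217, -0.056)
t=0.750: state=(1.170, -0.316)
t=1.000: state=(1.062, -0.543)
t=1.250: state=(0.895, -0.802)
t=1.500: state=(0.650, -1.190)
t=1.750: state=(0.275, -1.884)
t=2.000: state=(-0.333, -3.048)
t=2.250: state=(-1.196, -3.461)
t=2.500: state=(-1.829, -1.421)
t=2.750: state=(-1.988, -0.104)
t=3.000: state=(-1.961, 0.238)
t=3.250: state=(-1.888, 0.329)
t=3.500: state=(-1.800, 0.373)
t=3.750: state=(-1.702, 0.411)
t=4.000: state=(-1.594, 0.456)
t=4.250: state=(-1.473, 0.516)
t=4.500: state=(-1.334, 0.600)
t=4.750: state=(-1.170, 0.728)
t=5.000: state=(-0.964, 0.938)
t=5.250: state=(-0.686, 1.318)
t=5.500: state=(-0.275, 2.056)
t=5.590: state=(-0.072, 2.459)
next step: t=5.600: state=(-0.048, 2.509) — y has crossed 2.48
linear interpolation between t=5.590 (2.45921) and t=5.600 (2.50874) → t≈5.594

t = 5.594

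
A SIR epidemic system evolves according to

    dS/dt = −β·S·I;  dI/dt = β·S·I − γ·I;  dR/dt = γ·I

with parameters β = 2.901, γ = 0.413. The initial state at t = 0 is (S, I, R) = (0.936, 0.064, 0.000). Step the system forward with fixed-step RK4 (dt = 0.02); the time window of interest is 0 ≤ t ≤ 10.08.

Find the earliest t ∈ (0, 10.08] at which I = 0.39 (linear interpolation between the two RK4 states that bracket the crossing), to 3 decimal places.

t = 0.990

t=0.000: state=(0.936, 0.064, 0.000)
step 1 (dt=0.02): k1=(-0.174, 0.147, 0.026), k2=(-0.177, 0.150, 0.027), k3=(-0.178, 0.150, 0.027), k4=(-0.181, 0.154, 0.028); state += dt/6·(k1+2k2+2k3+k4)
t=0.020: state=(0.932, 0.067, 0.001)
t=0.040: state=(0.929, 0.070, 0.001)
t=0.060: state=(0.925, 0.073, 0.002)
continuing one RK4 step at a time; state shown every 25 steps (Δt=0.5):
t=0.500: state=(0.791, 0.185, 0.024)
t=0.980: state=(0.535, 0.386, 0.080)
next step: t=1.000: state=(0.523, 0.394, 0.083) — I has crossed 0.39
linear interpolation between t=0.980 (0.38570) and t=1.000 (0.39444) → t≈0.990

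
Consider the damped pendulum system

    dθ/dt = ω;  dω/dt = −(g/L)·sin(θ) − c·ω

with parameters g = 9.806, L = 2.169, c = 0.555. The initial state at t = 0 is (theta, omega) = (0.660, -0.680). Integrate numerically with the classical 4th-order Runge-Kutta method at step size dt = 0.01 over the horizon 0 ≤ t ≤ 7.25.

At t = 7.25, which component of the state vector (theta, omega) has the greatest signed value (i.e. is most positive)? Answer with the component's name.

t=0.000: state=(0.660, -0.680)
step 1 (dt=0.01): k1=(-0.680, -2.394), k2=(-0.692, -2.376), k3=(-0.692, -2.376), k4=(-0.704, -2.357); state += dt/6·(k1+2k2+2k3+k4)
t=0.010: state=(0.653, -0.704)
t=0.020: state=(0.646, -0.727)
t=0.030: state=(0.639, -0.750)
continuing one RK4 step at a time; state shown every 25 steps (Δt=0.25):
t=0.250: state=(0.426, -1.142)
t=0.500: state=(0.117, -1.275)
t=0.750: state=(-0.183, -1.067)
t=1.000: state=(-0.397, -0.616)
t=1.250: state=(-0.483, -0.075)
t=1.500: state=(-0.439, 0.413)
t=1.750: state=(-0.290, 0.740)
t=2.000: state=(-0.087, 0.842)
t=2.250: state=(0.111, 0.715)
t=2.500: state=(0.256, 0.421)
t=2.750: state=(0.317, 0.061)
t=3.000: state=(0.289, -0.269)
t=3.250: state=(0.192, -0.488)
t=3.500: state=(0.058, -0.556)
t=3.750: state=(-0.074, -0.472)
t=4.000: state=(-0.169, -0.278)
t=4.250: state=(-0.209, -0.038)
t=4.500: state=(-0.190, 0.181)
t=4.750: state=(-0.125, 0.325)
t=5.000: state=(-0.036, 0.367)
t=5.250: state=(0.050, 0.310)
t=5.500: state=(0.113, 0.180)
t=5.750: state=(0.138, 0.021)
t=6.000: state=(0.125, -0.123)
t=6.250: state=(0.081, -0.217)
t=6.500: state=(0.022, -0.243)
t=6.750: state=(-0.035, -0.203)
t=7.000: state=(-0.075, -0.116)
t=7.250: state=(-0.091, -0.010)
compare at T: theta=-0.091, omega=-0.010

largest component: omega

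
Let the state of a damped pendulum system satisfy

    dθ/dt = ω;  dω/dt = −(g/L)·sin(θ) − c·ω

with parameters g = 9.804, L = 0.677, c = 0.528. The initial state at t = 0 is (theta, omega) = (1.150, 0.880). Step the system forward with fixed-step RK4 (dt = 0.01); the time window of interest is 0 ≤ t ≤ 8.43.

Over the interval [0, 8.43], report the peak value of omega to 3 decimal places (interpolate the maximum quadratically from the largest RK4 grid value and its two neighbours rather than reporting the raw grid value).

t=0.000: state=(1.150, 0.880)
step 1 (dt=0.01): k1=(0.880, -13.683), k2=(0.812, -13.673), k3=(0.812, -13.671), k4=(0.743, -13.658); state += dt/6·(k1+2k2+2k3+k4)
t=0.010: state=(1.158, 0.743)
t=0.020: state=(1.165, 0.607)
t=0.030: state=(1.170, 0.471)
continuing one RK4 step at a time; state shown every 50 steps (Δt=0.5):
t=0.500: state=(0.147, -3.791)
t=1.000: state=(-0.907, 0.503)
t=1.500: state=(0.253, 2.704)
t=2.000: state=(0.580, -1.544)
t=2.500: state=(-0.460, -1.332)
t=3.000: state=(-0.217, 1.863)
t=3.500: state=(0.459, 0.088)
t=4.000: state=(-0.074, -1.482)
t=4.500: state=(-0.313, 0.712)
t=5.000: state=(0.224, 0.750)
t=5.500: state=(0.118, -0.958)
t=6.000: state=(-0.236, -0.051)
t=6.500: state=(0.040, 0.765)
t=7.000: state=(0.159, -0.384)
t=7.500: state=(-0.119, -0.373)
t=8.000: state=(-0.055, 0.504)
t=8.430: state=(0.118, 0.130)
largest grid value and its neighbours: omega(1.370)=3.02845, omega(1.380)=3.02871, omega(1.390)=3.02461
parabola through these three points peaks at t≈1.376 with omega≈3.02913

max omega = 3.029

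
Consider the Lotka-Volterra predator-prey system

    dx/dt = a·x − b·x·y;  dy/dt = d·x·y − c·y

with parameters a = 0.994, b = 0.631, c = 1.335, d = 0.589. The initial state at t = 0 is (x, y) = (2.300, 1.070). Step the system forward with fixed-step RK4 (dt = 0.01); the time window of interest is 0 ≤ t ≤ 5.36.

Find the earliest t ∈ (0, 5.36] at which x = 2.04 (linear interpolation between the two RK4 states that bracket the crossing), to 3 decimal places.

t = 2.789

t=0.000: state=(2.300, 1.070)
step 1 (dt=0.01): k1=(0.733, 0.021), k2=(0.734, 0.023), k3=(0.734, 0.023), k4=(0.735, 0.026); state += dt/6·(k1+2k2+2k3+k4)
t=0.010: state=(2.307, 1.070)
t=0.020: state=(2.315, 1.071)
t=0.030: state=(2.322, 1.071)
continuing one RK4 step at a time; state shown every 20 steps (Δt=0.2):
t=0.200: state=(2.450, 1.084)
t=0.400: state=(2.602, 1.117)
t=0.600: state=(2.748, 1.172)
t=0.800: state=(2.877, 1.251)
t=1.000: state=(2.979, 1.352)
t=1.200: state=(3.041, 1.477)
t=1.400: state=(3.052, 1.620)
t=1.600: state=(3.006, 1.773)
t=1.800: state=(2.903, 1.924)
t=2.000: state=(2.755, 2.056)
t=2.200: state=(2.575, 2.155)
t=2.400: state=(2.384, 2.210)
t=2.600: state=(2.198, 2.216)
t=2.780: state=(2.047, 2.183)
next step: t=2.790: state=(2.039, 2.180) — x has crossed 2.04
linear interpolation between t=2.780 (2.04720) and t=2.790 (2.03939) → t≈2.789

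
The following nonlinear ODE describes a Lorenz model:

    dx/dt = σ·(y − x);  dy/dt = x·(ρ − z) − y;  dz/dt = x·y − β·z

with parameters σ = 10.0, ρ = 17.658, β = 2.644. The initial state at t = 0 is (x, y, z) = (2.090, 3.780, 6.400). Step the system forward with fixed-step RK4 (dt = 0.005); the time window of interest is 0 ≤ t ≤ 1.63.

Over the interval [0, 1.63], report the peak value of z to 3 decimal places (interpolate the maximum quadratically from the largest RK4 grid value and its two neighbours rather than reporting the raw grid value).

max z = 24.988

t=0.000: state=(2.090, 3.780, 6.400)
step 1 (dt=0.005): k1=(16.900, 19.749, -9.021), k2=(16.971, 20.224, -8.697), k3=(16.981, 20.223, -8.696), k4=(17.062, 20.699, -8.366); state += dt/6·(k1+2k2+2k3+k4)
t=0.005: state=(2.175, 3.881, 6.357)
t=0.010: state=(2.261, 3.987, 6.316)
t=0.015: state=(2.348, 4.098, 6.280)
continuing one RK4 step at a time; state shown every 20 steps (Δt=0.1):
t=0.100: state=(4.145, 6.751, 6.357)
t=0.200: state=(7.489, 11.494, 9.635)
t=0.300: state=(11.197, 13.634, 18.559)
t=0.400: state=(10.583, 6.915, 24.966)
t=0.500: state=(5.863, 1.268, 21.844)
t=0.600: state=(2.505, 0.396, 16.992)
t=0.700: state=(1.294, 0.776, 13.127)
t=0.800: state=(1.177, 1.381, 10.188)
t=0.900: state=(1.643, 2.382, 8.048)
t=1.000: state=(2.740, 4.264, 6.810)
t=1.100: state=(4.868, 7.683, 7.222)
t=1.200: state=(8.346, 12.254, 11.504)
t=1.300: state=(11.371, 12.511, 20.549)
t=1.400: state=(9.577, 5.358, 24.481)
t=1.500: state=(5.071, 1.153, 20.632)
t=1.600: state=(2.352, 0.748, 16.085)
t=1.630: state=(1.951, 0.862, 14.908)
largest grid value and its neighbours: z(0.400)=24.96566, z(0.405)=24.98719, z(0.410)=24.98082
parabola through these three points peaks at t≈0.406 with z≈24.98822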